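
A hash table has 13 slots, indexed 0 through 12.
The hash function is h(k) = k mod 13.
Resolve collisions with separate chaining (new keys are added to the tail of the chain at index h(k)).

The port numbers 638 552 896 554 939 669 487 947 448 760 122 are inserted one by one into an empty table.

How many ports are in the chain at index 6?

5

638 -> bucket 1
552 -> bucket 6
896 -> bucket 12
554 -> bucket 8
939 -> bucket 3
669 -> bucket 6 (collision)
487 -> bucket 6 (collision)
947 -> bucket 11
448 -> bucket 6 (collision)
760 -> bucket 6 (collision)
122 -> bucket 5
Final buckets:
0: —
1: 638
2: —
3: 939
4: —
5: 122
6: 552 -> 669 -> 487 -> 448 -> 760
7: —
8: 554
9: —
10: —
11: 947
12: 896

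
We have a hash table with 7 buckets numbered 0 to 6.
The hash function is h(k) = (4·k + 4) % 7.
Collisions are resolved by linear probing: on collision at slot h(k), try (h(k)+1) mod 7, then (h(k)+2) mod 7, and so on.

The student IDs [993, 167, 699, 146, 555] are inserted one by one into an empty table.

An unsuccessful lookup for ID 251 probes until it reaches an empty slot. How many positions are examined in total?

5

Insert 993: h=0, slot 0 empty → index 0.
Insert 167: h=0, slot 0 occupied → index 1.
Insert 699: h=0, slots 0,1 occupied → index 2.
Insert 146: h=0, slots 0,1,2 occupied → index 3.
Insert 555: h=5, slot 5 empty → index 5.
Table: [993, 167, 699, 146, -, 555, -]
Lookup 251: h=0, probe 0,1,2,3,4 → slot 4 empty, not found.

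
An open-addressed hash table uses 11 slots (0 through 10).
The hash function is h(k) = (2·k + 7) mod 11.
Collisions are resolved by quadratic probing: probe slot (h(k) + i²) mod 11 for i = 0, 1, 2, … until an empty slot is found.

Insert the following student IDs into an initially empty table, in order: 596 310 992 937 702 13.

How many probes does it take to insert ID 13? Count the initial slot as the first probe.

5

Insert 596: h=0, slot 0 empty => index 0.
Insert 310: h=0, slot 0 occupied => index 1.
Insert 992: h=0, slots 0,1 occupied => index 4.
Insert 937: h=0, slots 0,1,4 occupied => index 9.
Insert 702: h=3, slot 3 empty => index 3.
Insert 13: h=0, slots 0,1,4,9 occupied => index 5.
Table: [596, 310, —, 702, 992, 13, —, —, —, 937, —]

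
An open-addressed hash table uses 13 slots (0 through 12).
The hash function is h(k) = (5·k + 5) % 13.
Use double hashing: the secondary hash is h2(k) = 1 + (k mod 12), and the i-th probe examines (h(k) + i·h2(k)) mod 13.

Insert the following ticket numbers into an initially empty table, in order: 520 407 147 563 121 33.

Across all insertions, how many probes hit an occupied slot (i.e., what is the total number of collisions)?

520 hashes to 5; slot 5 is free → place at 5.
407 hashes to 12; slot 12 is free → place at 12.
147 hashes to 12, h2=4; 12 taken → place at 3.
563 hashes to 12, h2=12; 12 taken → place at 11.
121 hashes to 12, h2=2; 12 taken → place at 1.
33 hashes to 1, h2=10; 1,11 taken → place at 8.
Table: [., 121, ., 147, ., 520, ., ., 33, ., ., 563, 407]

5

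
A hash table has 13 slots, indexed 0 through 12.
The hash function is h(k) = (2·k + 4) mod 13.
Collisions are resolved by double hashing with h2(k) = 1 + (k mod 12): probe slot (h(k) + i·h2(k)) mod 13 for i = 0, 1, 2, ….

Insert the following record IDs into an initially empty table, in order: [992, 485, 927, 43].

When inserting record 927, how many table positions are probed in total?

2

992 hashes to 12; slot 12 is free → place at 12.
485 hashes to 12, h2=6; 12 taken → place at 5.
927 hashes to 12, h2=4; 12 taken → place at 3.
43 hashes to 12, h2=8; 12 taken → place at 7.
Table: [., ., ., 927, ., 485, ., 43, ., ., ., ., 992]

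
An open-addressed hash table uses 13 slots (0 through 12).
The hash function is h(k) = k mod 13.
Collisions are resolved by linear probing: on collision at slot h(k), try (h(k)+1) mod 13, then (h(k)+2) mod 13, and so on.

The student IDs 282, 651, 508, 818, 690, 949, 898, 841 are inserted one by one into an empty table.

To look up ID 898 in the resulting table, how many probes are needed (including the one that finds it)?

4

282 hashes to 9; slot 9 is free → place at 9.
651 hashes to 1; slot 1 is free → place at 1.
508 hashes to 1; 1 taken → place at 2.
818 hashes to 12; slot 12 is free → place at 12.
690 hashes to 1; 1,2 taken → place at 3.
949 hashes to 0; slot 0 is free → place at 0.
898 hashes to 1; 1,2,3 taken → place at 4.
841 hashes to 9; 9 taken → place at 10.
Table: [949, 651, 508, 690, 898, -, -, -, -, 282, 841, -, 818]
Lookup 898: h=1, probe 1,2,3,4 → found at 4.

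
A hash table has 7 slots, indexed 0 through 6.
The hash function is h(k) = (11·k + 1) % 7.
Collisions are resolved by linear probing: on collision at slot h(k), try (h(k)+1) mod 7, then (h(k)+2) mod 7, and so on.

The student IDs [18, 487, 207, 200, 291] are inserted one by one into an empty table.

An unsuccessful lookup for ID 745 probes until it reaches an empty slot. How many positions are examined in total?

3

18: h=3 -> slot 3
487: h=3, probe 3,4 -> slot 4
207: h=3, probe 3,4,5 -> slot 5
200: h=3, probe 3,4,5,6 -> slot 6
291: h=3, probe 3,4,5,6,0 -> slot 0
Table: [291, _, _, 18, 487, 207, 200]
Lookup 745: h=6, probe 6,0,1 → slot 1 empty, not found.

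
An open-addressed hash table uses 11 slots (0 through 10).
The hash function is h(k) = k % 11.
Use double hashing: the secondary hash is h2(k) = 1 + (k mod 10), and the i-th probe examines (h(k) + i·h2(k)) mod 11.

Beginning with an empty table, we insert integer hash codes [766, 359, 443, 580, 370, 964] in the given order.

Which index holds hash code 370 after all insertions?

766 hashes to 7; slot 7 is free → place at 7.
359 hashes to 7, h2=10; 7 taken → place at 6.
443 hashes to 3; slot 3 is free → place at 3.
580 hashes to 8; slot 8 is free → place at 8.
370 hashes to 7, h2=1; 7,8 taken → place at 9.
964 hashes to 7, h2=5; 7 taken → place at 1.
Table: [., 964, ., 443, ., ., 359, 766, 580, 370, .]

9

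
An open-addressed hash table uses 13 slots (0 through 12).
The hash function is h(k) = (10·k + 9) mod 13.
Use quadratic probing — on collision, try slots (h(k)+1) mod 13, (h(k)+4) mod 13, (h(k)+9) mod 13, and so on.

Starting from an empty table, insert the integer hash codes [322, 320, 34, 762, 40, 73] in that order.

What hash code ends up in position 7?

322: h=5 → slot 5
320: h=11 → slot 11
34: h=11, probe 11,12 → slot 12
762: h=11, probe 11,12,2 → slot 2
40: h=6 → slot 6
73: h=11, probe 11,12,2,7 → slot 7
Table: [., ., 762, ., ., 322, 40, 73, ., ., ., 320, 34]

73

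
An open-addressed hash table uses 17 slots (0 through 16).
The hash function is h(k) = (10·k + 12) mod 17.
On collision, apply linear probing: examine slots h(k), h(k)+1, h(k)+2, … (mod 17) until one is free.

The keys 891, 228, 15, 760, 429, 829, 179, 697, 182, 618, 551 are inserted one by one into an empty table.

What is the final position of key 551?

Insert 891: h=14, slot 14 empty -> index 14.
Insert 228: h=14, slot 14 occupied -> index 15.
Insert 15: h=9, slot 9 empty -> index 9.
Insert 760: h=13, slot 13 empty -> index 13.
Insert 429: h=1, slot 1 empty -> index 1.
Insert 829: h=6, slot 6 empty -> index 6.
Insert 179: h=0, slot 0 empty -> index 0.
Insert 697: h=12, slot 12 empty -> index 12.
Insert 182: h=13, slots 13,14,15 occupied -> index 16.
Insert 618: h=4, slot 4 empty -> index 4.
Insert 551: h=14, slots 14,15,16,0,1 occupied -> index 2.
Table: [179, 429, 551, ., 618, ., 829, ., ., 15, ., ., 697, 760, 891, 228, 182]

2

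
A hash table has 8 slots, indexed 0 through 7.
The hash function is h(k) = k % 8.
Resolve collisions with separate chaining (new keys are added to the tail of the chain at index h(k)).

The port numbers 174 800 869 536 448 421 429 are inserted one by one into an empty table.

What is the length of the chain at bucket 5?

174 -> bucket 6
800 -> bucket 0
869 -> bucket 5
536 -> bucket 0 (collision)
448 -> bucket 0 (collision)
421 -> bucket 5 (collision)
429 -> bucket 5 (collision)
Final buckets:
0: 800 -> 536 -> 448
1: -
2: -
3: -
4: -
5: 869 -> 421 -> 429
6: 174
7: -

3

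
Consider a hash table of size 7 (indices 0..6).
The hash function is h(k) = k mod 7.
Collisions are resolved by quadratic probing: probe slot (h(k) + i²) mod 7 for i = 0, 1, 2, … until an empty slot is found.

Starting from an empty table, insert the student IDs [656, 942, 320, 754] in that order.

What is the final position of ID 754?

2

656 hashes to 5; slot 5 is free -> place at 5.
942 hashes to 4; slot 4 is free -> place at 4.
320 hashes to 5; 5 taken -> place at 6.
754 hashes to 5; 5,6 taken -> place at 2.
Table: [_, _, 754, _, 942, 656, 320]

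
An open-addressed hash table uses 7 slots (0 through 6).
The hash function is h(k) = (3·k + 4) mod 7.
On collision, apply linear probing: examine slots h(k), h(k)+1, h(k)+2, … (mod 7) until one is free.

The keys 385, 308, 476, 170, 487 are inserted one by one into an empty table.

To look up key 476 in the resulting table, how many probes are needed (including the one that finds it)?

3

385: h=4 -> slot 4
308: h=4, probe 4,5 -> slot 5
476: h=4, probe 4,5,6 -> slot 6
170: h=3 -> slot 3
487: h=2 -> slot 2
Table: [_, _, 487, 170, 385, 308, 476]
Lookup 476: h=4, probe 4,5,6 → found at 6.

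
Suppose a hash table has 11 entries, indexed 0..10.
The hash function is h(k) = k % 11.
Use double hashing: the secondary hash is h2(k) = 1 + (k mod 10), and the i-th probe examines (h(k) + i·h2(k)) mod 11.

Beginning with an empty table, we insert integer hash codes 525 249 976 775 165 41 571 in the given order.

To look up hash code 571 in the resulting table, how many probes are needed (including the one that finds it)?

525: h=8 -> slot 8
249: h=7 -> slot 7
976: h=8, h2=7, probe 8,4 -> slot 4
775: h=5 -> slot 5
165: h=0 -> slot 0
41: h=8, h2=2, probe 8,10 -> slot 10
571: h=10, h2=2, probe 10,1 -> slot 1
Table: [165, 571, —, —, 976, 775, —, 249, 525, —, 41]
Lookup 571: h=10, h2=2, probe 10,1 → found at 1.

2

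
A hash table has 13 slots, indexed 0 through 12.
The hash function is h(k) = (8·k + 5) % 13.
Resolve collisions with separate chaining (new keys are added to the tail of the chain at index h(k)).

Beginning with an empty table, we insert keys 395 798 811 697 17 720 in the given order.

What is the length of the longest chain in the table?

4

Insert 395: h=6, bucket 6 empty -> new chain.
Insert 798: h=6, bucket 6 nonempty -> append to chain.
Insert 811: h=6, bucket 6 nonempty -> append to chain.
Insert 697: h=4, bucket 4 empty -> new chain.
Insert 17: h=11, bucket 11 empty -> new chain.
Insert 720: h=6, bucket 6 nonempty -> append to chain.
Final buckets:
0: _
1: _
2: _
3: _
4: 697
5: _
6: 395 -> 798 -> 811 -> 720
7: _
8: _
9: _
10: _
11: 17
12: _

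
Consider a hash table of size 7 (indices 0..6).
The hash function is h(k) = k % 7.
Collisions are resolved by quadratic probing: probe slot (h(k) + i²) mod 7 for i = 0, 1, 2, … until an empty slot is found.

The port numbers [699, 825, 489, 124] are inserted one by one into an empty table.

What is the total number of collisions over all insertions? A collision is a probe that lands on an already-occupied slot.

699 hashes to 6; slot 6 is free -> place at 6.
825 hashes to 6; 6 taken -> place at 0.
489 hashes to 6; 6,0 taken -> place at 3.
124 hashes to 5; slot 5 is free -> place at 5.
Table: [825, ∅, ∅, 489, ∅, 124, 699]

3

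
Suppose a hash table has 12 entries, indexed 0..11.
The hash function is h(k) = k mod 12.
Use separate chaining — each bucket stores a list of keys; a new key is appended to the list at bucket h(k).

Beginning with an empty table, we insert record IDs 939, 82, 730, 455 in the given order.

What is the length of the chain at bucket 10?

Insert 939: h=3, bucket 3 empty → new chain.
Insert 82: h=10, bucket 10 empty → new chain.
Insert 730: h=10, bucket 10 nonempty → append to chain.
Insert 455: h=11, bucket 11 empty → new chain.
Final buckets:
0: —
1: —
2: —
3: 939
4: —
5: —
6: —
7: —
8: —
9: —
10: 82 -> 730
11: 455

2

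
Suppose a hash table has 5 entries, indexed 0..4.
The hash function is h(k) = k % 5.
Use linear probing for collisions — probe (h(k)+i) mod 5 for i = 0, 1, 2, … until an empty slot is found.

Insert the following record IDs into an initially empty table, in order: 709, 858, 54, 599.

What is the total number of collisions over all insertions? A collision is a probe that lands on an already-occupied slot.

709 hashes to 4; slot 4 is free → place at 4.
858 hashes to 3; slot 3 is free → place at 3.
54 hashes to 4; 4 taken → place at 0.
599 hashes to 4; 4,0 taken → place at 1.
Table: [54, 599, -, 858, 709]

3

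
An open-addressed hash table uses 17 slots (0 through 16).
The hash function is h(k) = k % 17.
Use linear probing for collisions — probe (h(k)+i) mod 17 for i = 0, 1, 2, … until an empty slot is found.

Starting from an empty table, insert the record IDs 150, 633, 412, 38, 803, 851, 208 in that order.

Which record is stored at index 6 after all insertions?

150 hashes to 14; slot 14 is free -> place at 14.
633 hashes to 4; slot 4 is free -> place at 4.
412 hashes to 4; 4 taken -> place at 5.
38 hashes to 4; 4,5 taken -> place at 6.
803 hashes to 4; 4,5,6 taken -> place at 7.
851 hashes to 1; slot 1 is free -> place at 1.
208 hashes to 4; 4,5,6,7 taken -> place at 8.
Table: [_, 851, _, _, 633, 412, 38, 803, 208, _, _, _, _, _, 150, _, _]

38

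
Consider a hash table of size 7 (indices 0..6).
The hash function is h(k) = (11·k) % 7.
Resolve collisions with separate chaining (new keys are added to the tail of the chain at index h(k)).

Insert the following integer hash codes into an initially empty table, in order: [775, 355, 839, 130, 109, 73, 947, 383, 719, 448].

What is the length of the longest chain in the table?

775 → bucket 6
355 → bucket 6 (collision)
839 → bucket 3
130 → bucket 2
109 → bucket 2 (collision)
73 → bucket 5
947 → bucket 1
383 → bucket 6 (collision)
719 → bucket 6 (collision)
448 → bucket 0
Final buckets:
0: 448
1: 947
2: 130 -> 109
3: 839
4: -
5: 73
6: 775 -> 355 -> 383 -> 719

4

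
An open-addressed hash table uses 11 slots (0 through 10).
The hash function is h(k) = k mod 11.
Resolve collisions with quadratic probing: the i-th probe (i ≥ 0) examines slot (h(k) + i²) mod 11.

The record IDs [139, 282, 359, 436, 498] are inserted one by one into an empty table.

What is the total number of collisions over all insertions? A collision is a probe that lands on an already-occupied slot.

Insert 139: h=7, slot 7 empty -> index 7.
Insert 282: h=7, slot 7 occupied -> index 8.
Insert 359: h=7, slots 7,8 occupied -> index 0.
Insert 436: h=7, slots 7,8,0 occupied -> index 5.
Insert 498: h=3, slot 3 empty -> index 3.
Table: [359, —, —, 498, —, 436, —, 139, 282, —, —]

6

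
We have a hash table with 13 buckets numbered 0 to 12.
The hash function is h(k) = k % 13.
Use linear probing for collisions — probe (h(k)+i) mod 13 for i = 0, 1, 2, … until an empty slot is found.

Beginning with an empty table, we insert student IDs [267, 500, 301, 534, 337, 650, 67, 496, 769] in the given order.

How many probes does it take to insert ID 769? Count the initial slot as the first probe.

267 hashes to 7; slot 7 is free → place at 7.
500 hashes to 6; slot 6 is free → place at 6.
301 hashes to 2; slot 2 is free → place at 2.
534 hashes to 1; slot 1 is free → place at 1.
337 hashes to 12; slot 12 is free → place at 12.
650 hashes to 0; slot 0 is free → place at 0.
67 hashes to 2; 2 taken → place at 3.
496 hashes to 2; 2,3 taken → place at 4.
769 hashes to 2; 2,3,4 taken → place at 5.
Table: [650, 534, 301, 67, 496, 769, 500, 267, _, _, _, _, 337]

4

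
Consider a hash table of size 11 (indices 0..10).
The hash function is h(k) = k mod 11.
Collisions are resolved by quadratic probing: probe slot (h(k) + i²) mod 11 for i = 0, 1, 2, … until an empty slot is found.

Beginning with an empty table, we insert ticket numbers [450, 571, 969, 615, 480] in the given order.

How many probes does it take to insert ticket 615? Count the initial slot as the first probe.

450 hashes to 10; slot 10 is free => place at 10.
571 hashes to 10; 10 taken => place at 0.
969 hashes to 1; slot 1 is free => place at 1.
615 hashes to 10; 10,0 taken => place at 3.
480 hashes to 7; slot 7 is free => place at 7.
Table: [571, 969, ∅, 615, ∅, ∅, ∅, 480, ∅, ∅, 450]

3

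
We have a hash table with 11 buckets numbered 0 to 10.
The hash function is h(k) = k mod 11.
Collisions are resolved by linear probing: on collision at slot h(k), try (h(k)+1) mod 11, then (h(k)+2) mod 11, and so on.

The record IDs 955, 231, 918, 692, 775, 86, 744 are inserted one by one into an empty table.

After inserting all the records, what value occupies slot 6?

Insert 955: h=9, slot 9 empty -> index 9.
Insert 231: h=0, slot 0 empty -> index 0.
Insert 918: h=5, slot 5 empty -> index 5.
Insert 692: h=10, slot 10 empty -> index 10.
Insert 775: h=5, slot 5 occupied -> index 6.
Insert 86: h=9, slots 9,10,0 occupied -> index 1.
Insert 744: h=7, slot 7 empty -> index 7.
Table: [231, 86, -, -, -, 918, 775, 744, -, 955, 692]

775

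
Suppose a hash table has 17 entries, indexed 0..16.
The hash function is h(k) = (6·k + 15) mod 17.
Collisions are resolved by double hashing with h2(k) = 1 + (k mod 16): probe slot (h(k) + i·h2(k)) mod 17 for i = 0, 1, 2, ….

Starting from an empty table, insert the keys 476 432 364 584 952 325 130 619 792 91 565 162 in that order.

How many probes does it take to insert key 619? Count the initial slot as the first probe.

Insert 476: h=15, slot 15 empty -> index 15.
Insert 432: h=6, slot 6 empty -> index 6.
Insert 364: h=6, h2=13, slot 6 occupied -> index 2.
Insert 584: h=0, slot 0 empty -> index 0.
Insert 952: h=15, h2=9, slot 15 occupied -> index 7.
Insert 325: h=10, slot 10 empty -> index 10.
Insert 130: h=13, slot 13 empty -> index 13.
Insert 619: h=6, h2=12, slot 6 occupied -> index 1.
Insert 792: h=7, h2=9, slot 7 occupied -> index 16.
Insert 91: h=0, h2=12, slot 0 occupied -> index 12.
Insert 565: h=5, slot 5 empty -> index 5.
Insert 162: h=1, h2=3, slot 1 occupied -> index 4.
Table: [584, 619, 364, _, 162, 565, 432, 952, _, _, 325, _, 91, 130, _, 476, 792]

2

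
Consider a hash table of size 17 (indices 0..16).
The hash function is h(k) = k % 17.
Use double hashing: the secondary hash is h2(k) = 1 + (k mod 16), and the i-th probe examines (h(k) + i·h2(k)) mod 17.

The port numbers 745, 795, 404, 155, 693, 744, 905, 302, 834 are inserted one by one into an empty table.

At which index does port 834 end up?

7

745 hashes to 14; slot 14 is free => place at 14.
795 hashes to 13; slot 13 is free => place at 13.
404 hashes to 13, h2=5; 13 taken => place at 1.
155 hashes to 2; slot 2 is free => place at 2.
693 hashes to 13, h2=6; 13,2 taken => place at 8.
744 hashes to 13, h2=9; 13 taken => place at 5.
905 hashes to 4; slot 4 is free => place at 4.
302 hashes to 13, h2=15; 13 taken => place at 11.
834 hashes to 1, h2=3; 1,4 taken => place at 7.
Table: [∅, 404, 155, ∅, 905, 744, ∅, 834, 693, ∅, ∅, 302, ∅, 795, 745, ∅, ∅]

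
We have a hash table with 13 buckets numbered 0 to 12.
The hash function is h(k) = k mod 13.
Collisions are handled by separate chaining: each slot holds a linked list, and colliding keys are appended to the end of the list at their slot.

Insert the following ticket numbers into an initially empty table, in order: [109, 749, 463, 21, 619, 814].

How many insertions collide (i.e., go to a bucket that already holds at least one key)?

4

Insert 109: h=5, bucket 5 empty -> new chain.
Insert 749: h=8, bucket 8 empty -> new chain.
Insert 463: h=8, bucket 8 nonempty -> append to chain.
Insert 21: h=8, bucket 8 nonempty -> append to chain.
Insert 619: h=8, bucket 8 nonempty -> append to chain.
Insert 814: h=8, bucket 8 nonempty -> append to chain.
Final buckets:
0: —
1: —
2: —
3: —
4: —
5: 109
6: —
7: —
8: 749 -> 463 -> 21 -> 619 -> 814
9: —
10: —
11: —
12: —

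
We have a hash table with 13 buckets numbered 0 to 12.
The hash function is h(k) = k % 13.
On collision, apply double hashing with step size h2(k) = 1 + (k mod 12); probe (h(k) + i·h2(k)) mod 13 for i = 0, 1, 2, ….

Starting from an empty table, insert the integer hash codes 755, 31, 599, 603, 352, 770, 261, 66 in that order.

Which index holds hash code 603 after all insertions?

9

755 hashes to 1; slot 1 is free -> place at 1.
31 hashes to 5; slot 5 is free -> place at 5.
599 hashes to 1, h2=12; 1 taken -> place at 0.
603 hashes to 5, h2=4; 5 taken -> place at 9.
352 hashes to 1, h2=5; 1 taken -> place at 6.
770 hashes to 3; slot 3 is free -> place at 3.
261 hashes to 1, h2=10; 1 taken -> place at 11.
66 hashes to 1, h2=7; 1 taken -> place at 8.
Table: [599, 755, ., 770, ., 31, 352, ., 66, 603, ., 261, .]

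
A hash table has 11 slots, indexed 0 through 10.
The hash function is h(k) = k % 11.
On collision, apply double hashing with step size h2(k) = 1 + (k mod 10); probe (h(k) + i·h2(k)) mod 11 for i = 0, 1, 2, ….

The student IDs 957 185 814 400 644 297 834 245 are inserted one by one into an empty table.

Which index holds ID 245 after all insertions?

10

957 hashes to 0; slot 0 is free => place at 0.
185 hashes to 9; slot 9 is free => place at 9.
814 hashes to 0, h2=5; 0 taken => place at 5.
400 hashes to 4; slot 4 is free => place at 4.
644 hashes to 6; slot 6 is free => place at 6.
297 hashes to 0, h2=8; 0 taken => place at 8.
834 hashes to 9, h2=5; 9 taken => place at 3.
245 hashes to 3, h2=6; 3,9,4 taken => place at 10.
Table: [957, ∅, ∅, 834, 400, 814, 644, ∅, 297, 185, 245]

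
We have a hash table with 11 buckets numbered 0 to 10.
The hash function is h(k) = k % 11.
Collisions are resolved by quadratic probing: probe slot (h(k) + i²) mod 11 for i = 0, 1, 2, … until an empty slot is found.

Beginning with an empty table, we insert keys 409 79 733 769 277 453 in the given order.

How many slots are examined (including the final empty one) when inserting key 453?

4

409 hashes to 2; slot 2 is free -> place at 2.
79 hashes to 2; 2 taken -> place at 3.
733 hashes to 7; slot 7 is free -> place at 7.
769 hashes to 10; slot 10 is free -> place at 10.
277 hashes to 2; 2,3 taken -> place at 6.
453 hashes to 2; 2,3,6 taken -> place at 0.
Table: [453, ∅, 409, 79, ∅, ∅, 277, 733, ∅, ∅, 769]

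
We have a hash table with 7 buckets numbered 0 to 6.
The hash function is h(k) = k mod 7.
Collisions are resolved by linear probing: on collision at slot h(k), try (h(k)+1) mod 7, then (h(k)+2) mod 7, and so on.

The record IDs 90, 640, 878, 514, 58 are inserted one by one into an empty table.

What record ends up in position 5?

514

90: h=6 -> slot 6
640: h=3 -> slot 3
878: h=3, probe 3,4 -> slot 4
514: h=3, probe 3,4,5 -> slot 5
58: h=2 -> slot 2
Table: [_, _, 58, 640, 878, 514, 90]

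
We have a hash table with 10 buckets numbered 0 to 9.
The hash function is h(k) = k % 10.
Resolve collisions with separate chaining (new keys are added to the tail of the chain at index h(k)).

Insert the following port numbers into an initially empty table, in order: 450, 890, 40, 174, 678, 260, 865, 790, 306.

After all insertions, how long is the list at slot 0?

Insert 450: h=0, bucket 0 empty → new chain.
Insert 890: h=0, bucket 0 nonempty → append to chain.
Insert 40: h=0, bucket 0 nonempty → append to chain.
Insert 174: h=4, bucket 4 empty → new chain.
Insert 678: h=8, bucket 8 empty → new chain.
Insert 260: h=0, bucket 0 nonempty → append to chain.
Insert 865: h=5, bucket 5 empty → new chain.
Insert 790: h=0, bucket 0 nonempty → append to chain.
Insert 306: h=6, bucket 6 empty → new chain.
Final buckets:
0: 450 -> 890 -> 40 -> 260 -> 790
1: .
2: .
3: .
4: 174
5: 865
6: 306
7: .
8: 678
9: .

5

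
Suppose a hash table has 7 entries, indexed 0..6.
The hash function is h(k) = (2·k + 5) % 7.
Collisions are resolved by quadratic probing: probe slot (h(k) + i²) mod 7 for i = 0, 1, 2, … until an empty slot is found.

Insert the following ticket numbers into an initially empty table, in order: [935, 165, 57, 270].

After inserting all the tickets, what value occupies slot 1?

57

935 hashes to 6; slot 6 is free => place at 6.
165 hashes to 6; 6 taken => place at 0.
57 hashes to 0; 0 taken => place at 1.
270 hashes to 6; 6,0 taken => place at 3.
Table: [165, 57, -, 270, -, -, 935]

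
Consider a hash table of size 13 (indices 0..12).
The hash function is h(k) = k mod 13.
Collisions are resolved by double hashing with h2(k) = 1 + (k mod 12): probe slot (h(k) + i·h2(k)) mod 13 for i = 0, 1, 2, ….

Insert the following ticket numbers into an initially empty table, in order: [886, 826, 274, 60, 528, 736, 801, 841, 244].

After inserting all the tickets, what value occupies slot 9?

Insert 886: h=2, slot 2 empty => index 2.
Insert 826: h=7, slot 7 empty => index 7.
Insert 274: h=1, slot 1 empty => index 1.
Insert 60: h=8, slot 8 empty => index 8.
Insert 528: h=8, h2=1, slot 8 occupied => index 9.
Insert 736: h=8, h2=5, slot 8 occupied => index 0.
Insert 801: h=8, h2=10, slot 8 occupied => index 5.
Insert 841: h=9, h2=2, slot 9 occupied => index 11.
Insert 244: h=10, slot 10 empty => index 10.
Table: [736, 274, 886, _, _, 801, _, 826, 60, 528, 244, 841, _]

528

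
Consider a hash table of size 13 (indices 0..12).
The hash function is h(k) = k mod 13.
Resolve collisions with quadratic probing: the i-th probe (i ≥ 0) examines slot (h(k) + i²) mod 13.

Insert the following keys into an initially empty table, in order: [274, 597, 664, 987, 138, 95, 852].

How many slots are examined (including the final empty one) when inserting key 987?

Insert 274: h=1, slot 1 empty => index 1.
Insert 597: h=12, slot 12 empty => index 12.
Insert 664: h=1, slot 1 occupied => index 2.
Insert 987: h=12, slot 12 occupied => index 0.
Insert 138: h=8, slot 8 empty => index 8.
Insert 95: h=4, slot 4 empty => index 4.
Insert 852: h=7, slot 7 empty => index 7.
Table: [987, 274, 664, —, 95, —, —, 852, 138, —, —, —, 597]

2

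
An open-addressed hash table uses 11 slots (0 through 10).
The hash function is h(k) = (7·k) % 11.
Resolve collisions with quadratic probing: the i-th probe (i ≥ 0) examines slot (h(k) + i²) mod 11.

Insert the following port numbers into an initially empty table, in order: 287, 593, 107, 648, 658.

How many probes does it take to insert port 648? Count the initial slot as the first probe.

2

287: h=7 → slot 7
593: h=4 → slot 4
107: h=1 → slot 1
648: h=4, probe 4,5 → slot 5
658: h=8 → slot 8
Table: [., 107, ., ., 593, 648, ., 287, 658, ., .]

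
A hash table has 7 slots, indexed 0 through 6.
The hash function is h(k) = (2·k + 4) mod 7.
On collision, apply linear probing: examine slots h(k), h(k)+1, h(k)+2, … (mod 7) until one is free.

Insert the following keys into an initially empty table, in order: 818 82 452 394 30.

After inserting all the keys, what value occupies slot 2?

818: h=2 -> slot 2
82: h=0 -> slot 0
452: h=5 -> slot 5
394: h=1 -> slot 1
30: h=1, probe 1,2,3 -> slot 3
Table: [82, 394, 818, 30, ., 452, .]

818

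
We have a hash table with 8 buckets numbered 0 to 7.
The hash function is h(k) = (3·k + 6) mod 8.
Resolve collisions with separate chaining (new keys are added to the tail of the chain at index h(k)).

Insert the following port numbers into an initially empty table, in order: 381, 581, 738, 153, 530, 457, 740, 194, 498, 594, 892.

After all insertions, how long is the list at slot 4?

381 → bucket 5
581 → bucket 5 (collision)
738 → bucket 4
153 → bucket 1
530 → bucket 4 (collision)
457 → bucket 1 (collision)
740 → bucket 2
194 → bucket 4 (collision)
498 → bucket 4 (collision)
594 → bucket 4 (collision)
892 → bucket 2 (collision)
Final buckets:
0: .
1: 153 -> 457
2: 740 -> 892
3: .
4: 738 -> 530 -> 194 -> 498 -> 594
5: 381 -> 581
6: .
7: .

5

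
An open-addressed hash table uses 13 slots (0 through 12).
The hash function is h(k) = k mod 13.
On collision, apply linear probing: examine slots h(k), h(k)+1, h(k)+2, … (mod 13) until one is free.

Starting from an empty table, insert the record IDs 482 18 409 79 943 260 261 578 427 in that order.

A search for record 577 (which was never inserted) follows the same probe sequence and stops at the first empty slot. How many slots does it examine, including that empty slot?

482: h=1 -> slot 1
18: h=5 -> slot 5
409: h=6 -> slot 6
79: h=1, probe 1,2 -> slot 2
943: h=7 -> slot 7
260: h=0 -> slot 0
261: h=1, probe 1,2,3 -> slot 3
578: h=6, probe 6,7,8 -> slot 8
427: h=11 -> slot 11
Table: [260, 482, 79, 261, _, 18, 409, 943, 578, _, _, 427, _]
Lookup 577: h=5, probe 5,6,7,8,9 → slot 9 empty, not found.

5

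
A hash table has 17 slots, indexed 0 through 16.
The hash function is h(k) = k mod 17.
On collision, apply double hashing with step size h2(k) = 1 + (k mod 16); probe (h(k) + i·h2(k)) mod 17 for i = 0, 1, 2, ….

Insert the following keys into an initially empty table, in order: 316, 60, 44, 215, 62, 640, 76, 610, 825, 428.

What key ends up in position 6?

316 hashes to 10; slot 10 is free => place at 10.
60 hashes to 9; slot 9 is free => place at 9.
44 hashes to 10, h2=13; 10 taken => place at 6.
215 hashes to 11; slot 11 is free => place at 11.
62 hashes to 11, h2=15; 11,9 taken => place at 7.
640 hashes to 11, h2=1; 11 taken => place at 12.
76 hashes to 8; slot 8 is free => place at 8.
610 hashes to 15; slot 15 is free => place at 15.
825 hashes to 9, h2=10; 9 taken => place at 2.
428 hashes to 3; slot 3 is free => place at 3.
Table: [., ., 825, 428, ., ., 44, 62, 76, 60, 316, 215, 640, ., ., 610, .]

44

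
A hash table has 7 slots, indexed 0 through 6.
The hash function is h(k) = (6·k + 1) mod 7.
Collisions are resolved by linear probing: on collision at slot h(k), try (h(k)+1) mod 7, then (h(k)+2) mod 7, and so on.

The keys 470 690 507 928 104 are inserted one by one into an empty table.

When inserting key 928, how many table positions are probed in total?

3

Insert 470: h=0, slot 0 empty => index 0.
Insert 690: h=4, slot 4 empty => index 4.
Insert 507: h=5, slot 5 empty => index 5.
Insert 928: h=4, slots 4,5 occupied => index 6.
Insert 104: h=2, slot 2 empty => index 2.
Table: [470, —, 104, —, 690, 507, 928]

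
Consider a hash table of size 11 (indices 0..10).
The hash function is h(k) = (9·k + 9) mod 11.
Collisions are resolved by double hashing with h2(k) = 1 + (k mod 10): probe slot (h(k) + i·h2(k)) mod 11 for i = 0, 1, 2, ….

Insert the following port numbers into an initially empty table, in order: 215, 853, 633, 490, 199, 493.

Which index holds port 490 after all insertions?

9

215: h=8 => slot 8
853: h=8, h2=4, probe 8,1 => slot 1
633: h=8, h2=4, probe 8,1,5 => slot 5
490: h=8, h2=1, probe 8,9 => slot 9
199: h=7 => slot 7
493: h=2 => slot 2
Table: [—, 853, 493, —, —, 633, —, 199, 215, 490, —]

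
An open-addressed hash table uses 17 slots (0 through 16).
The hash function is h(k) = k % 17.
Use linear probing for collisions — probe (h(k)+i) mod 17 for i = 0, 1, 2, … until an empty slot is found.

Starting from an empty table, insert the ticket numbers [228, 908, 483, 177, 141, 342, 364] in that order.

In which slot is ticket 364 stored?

228: h=7 -> slot 7
908: h=7, probe 7,8 -> slot 8
483: h=7, probe 7,8,9 -> slot 9
177: h=7, probe 7,8,9,10 -> slot 10
141: h=5 -> slot 5
342: h=2 -> slot 2
364: h=7, probe 7,8,9,10,11 -> slot 11
Table: [-, -, 342, -, -, 141, -, 228, 908, 483, 177, 364, -, -, -, -, -]

11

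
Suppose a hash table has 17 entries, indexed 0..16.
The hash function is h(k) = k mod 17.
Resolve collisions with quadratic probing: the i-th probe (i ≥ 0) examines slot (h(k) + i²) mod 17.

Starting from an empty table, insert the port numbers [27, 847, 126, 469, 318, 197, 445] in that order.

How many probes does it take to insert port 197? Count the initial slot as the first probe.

4

Insert 27: h=10, slot 10 empty => index 10.
Insert 847: h=14, slot 14 empty => index 14.
Insert 126: h=7, slot 7 empty => index 7.
Insert 469: h=10, slot 10 occupied => index 11.
Insert 318: h=12, slot 12 empty => index 12.
Insert 197: h=10, slots 10,11,14 occupied => index 2.
Insert 445: h=3, slot 3 empty => index 3.
Table: [-, -, 197, 445, -, -, -, 126, -, -, 27, 469, 318, -, 847, -, -]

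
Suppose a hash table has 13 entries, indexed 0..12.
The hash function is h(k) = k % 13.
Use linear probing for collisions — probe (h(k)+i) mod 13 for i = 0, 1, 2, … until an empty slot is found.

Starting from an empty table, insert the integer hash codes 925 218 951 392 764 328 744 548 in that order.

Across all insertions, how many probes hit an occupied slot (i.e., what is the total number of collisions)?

14

925 hashes to 2; slot 2 is free => place at 2.
218 hashes to 10; slot 10 is free => place at 10.
951 hashes to 2; 2 taken => place at 3.
392 hashes to 2; 2,3 taken => place at 4.
764 hashes to 10; 10 taken => place at 11.
328 hashes to 3; 3,4 taken => place at 5.
744 hashes to 3; 3,4,5 taken => place at 6.
548 hashes to 2; 2,3,4,5,6 taken => place at 7.
Table: [., ., 925, 951, 392, 328, 744, 548, ., ., 218, 764, .]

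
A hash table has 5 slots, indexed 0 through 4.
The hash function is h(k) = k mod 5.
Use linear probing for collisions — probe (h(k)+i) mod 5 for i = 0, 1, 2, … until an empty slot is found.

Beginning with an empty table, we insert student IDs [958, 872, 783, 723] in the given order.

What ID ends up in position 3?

958 hashes to 3; slot 3 is free -> place at 3.
872 hashes to 2; slot 2 is free -> place at 2.
783 hashes to 3; 3 taken -> place at 4.
723 hashes to 3; 3,4 taken -> place at 0.
Table: [723, —, 872, 958, 783]

958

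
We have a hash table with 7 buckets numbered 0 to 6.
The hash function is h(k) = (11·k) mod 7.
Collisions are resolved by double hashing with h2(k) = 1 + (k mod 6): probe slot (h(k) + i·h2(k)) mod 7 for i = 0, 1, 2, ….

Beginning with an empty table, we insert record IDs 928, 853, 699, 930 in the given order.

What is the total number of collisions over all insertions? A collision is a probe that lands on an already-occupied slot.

2

928: h=2 => slot 2
853: h=3 => slot 3
699: h=3, h2=4, probe 3,0 => slot 0
930: h=3, h2=1, probe 3,4 => slot 4
Table: [699, ., 928, 853, 930, ., .]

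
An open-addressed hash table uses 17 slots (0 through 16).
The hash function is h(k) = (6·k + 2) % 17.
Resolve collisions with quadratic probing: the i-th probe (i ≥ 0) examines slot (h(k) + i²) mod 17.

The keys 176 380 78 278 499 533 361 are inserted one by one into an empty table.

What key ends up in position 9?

176 hashes to 4; slot 4 is free → place at 4.
380 hashes to 4; 4 taken → place at 5.
78 hashes to 11; slot 11 is free → place at 11.
278 hashes to 4; 4,5 taken → place at 8.
499 hashes to 4; 4,5,8 taken → place at 13.
533 hashes to 4; 4,5,8,13 taken → place at 3.
361 hashes to 9; slot 9 is free → place at 9.
Table: [., ., ., 533, 176, 380, ., ., 278, 361, ., 78, ., 499, ., ., .]

361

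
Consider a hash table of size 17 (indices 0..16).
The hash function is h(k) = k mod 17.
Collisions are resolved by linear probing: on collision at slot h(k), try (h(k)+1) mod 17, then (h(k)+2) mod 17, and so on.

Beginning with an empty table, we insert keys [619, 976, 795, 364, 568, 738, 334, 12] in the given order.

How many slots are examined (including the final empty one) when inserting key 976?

619: h=7 -> slot 7
976: h=7, probe 7,8 -> slot 8
795: h=13 -> slot 13
364: h=7, probe 7,8,9 -> slot 9
568: h=7, probe 7,8,9,10 -> slot 10
738: h=7, probe 7,8,9,10,11 -> slot 11
334: h=11, probe 11,12 -> slot 12
12: h=12, probe 12,13,14 -> slot 14
Table: [∅, ∅, ∅, ∅, ∅, ∅, ∅, 619, 976, 364, 568, 738, 334, 795, 12, ∅, ∅]

2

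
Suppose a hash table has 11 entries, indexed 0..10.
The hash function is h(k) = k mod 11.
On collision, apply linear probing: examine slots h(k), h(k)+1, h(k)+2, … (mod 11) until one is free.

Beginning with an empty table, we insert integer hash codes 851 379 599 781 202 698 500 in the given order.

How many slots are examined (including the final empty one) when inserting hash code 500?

851 hashes to 4; slot 4 is free -> place at 4.
379 hashes to 5; slot 5 is free -> place at 5.
599 hashes to 5; 5 taken -> place at 6.
781 hashes to 0; slot 0 is free -> place at 0.
202 hashes to 4; 4,5,6 taken -> place at 7.
698 hashes to 5; 5,6,7 taken -> place at 8.
500 hashes to 5; 5,6,7,8 taken -> place at 9.
Table: [781, ∅, ∅, ∅, 851, 379, 599, 202, 698, 500, ∅]

5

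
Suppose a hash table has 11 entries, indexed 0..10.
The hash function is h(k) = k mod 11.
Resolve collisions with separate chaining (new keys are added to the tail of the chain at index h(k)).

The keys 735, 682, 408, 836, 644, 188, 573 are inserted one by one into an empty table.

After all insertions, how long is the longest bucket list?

Insert 735: h=9, bucket 9 empty -> new chain.
Insert 682: h=0, bucket 0 empty -> new chain.
Insert 408: h=1, bucket 1 empty -> new chain.
Insert 836: h=0, bucket 0 nonempty -> append to chain.
Insert 644: h=6, bucket 6 empty -> new chain.
Insert 188: h=1, bucket 1 nonempty -> append to chain.
Insert 573: h=1, bucket 1 nonempty -> append to chain.
Final buckets:
0: 682 -> 836
1: 408 -> 188 -> 573
2: .
3: .
4: .
5: .
6: 644
7: .
8: .
9: 735
10: .

3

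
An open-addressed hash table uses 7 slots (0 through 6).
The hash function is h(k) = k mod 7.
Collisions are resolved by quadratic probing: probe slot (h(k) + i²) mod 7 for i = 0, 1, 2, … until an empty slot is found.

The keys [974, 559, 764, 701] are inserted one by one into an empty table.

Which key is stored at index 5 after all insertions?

701

974 hashes to 1; slot 1 is free → place at 1.
559 hashes to 6; slot 6 is free → place at 6.
764 hashes to 1; 1 taken → place at 2.
701 hashes to 1; 1,2 taken → place at 5.
Table: [., 974, 764, ., ., 701, 559]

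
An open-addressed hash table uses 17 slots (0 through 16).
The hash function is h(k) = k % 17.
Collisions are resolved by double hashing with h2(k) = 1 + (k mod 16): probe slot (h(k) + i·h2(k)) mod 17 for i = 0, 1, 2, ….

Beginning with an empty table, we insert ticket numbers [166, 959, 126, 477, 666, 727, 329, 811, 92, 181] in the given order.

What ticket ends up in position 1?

477

166: h=13 => slot 13
959: h=7 => slot 7
126: h=7, h2=15, probe 7,5 => slot 5
477: h=1 => slot 1
666: h=3 => slot 3
727: h=13, h2=8, probe 13,4 => slot 4
329: h=6 => slot 6
811: h=12 => slot 12
92: h=7, h2=13, probe 7,3,16 => slot 16
181: h=11 => slot 11
Table: [_, 477, _, 666, 727, 126, 329, 959, _, _, _, 181, 811, 166, _, _, 92]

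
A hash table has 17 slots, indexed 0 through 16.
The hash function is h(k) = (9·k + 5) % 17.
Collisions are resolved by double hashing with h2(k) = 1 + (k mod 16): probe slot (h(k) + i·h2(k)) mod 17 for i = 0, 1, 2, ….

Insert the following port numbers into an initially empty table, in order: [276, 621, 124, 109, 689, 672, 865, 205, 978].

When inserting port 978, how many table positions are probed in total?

4

276: h=7 -> slot 7
621: h=1 -> slot 1
124: h=16 -> slot 16
109: h=0 -> slot 0
689: h=1, h2=2, probe 1,3 -> slot 3
672: h=1, h2=1, probe 1,2 -> slot 2
865: h=4 -> slot 4
205: h=14 -> slot 14
978: h=1, h2=3, probe 1,4,7,10 -> slot 10
Table: [109, 621, 672, 689, 865, -, -, 276, -, -, 978, -, -, -, 205, -, 124]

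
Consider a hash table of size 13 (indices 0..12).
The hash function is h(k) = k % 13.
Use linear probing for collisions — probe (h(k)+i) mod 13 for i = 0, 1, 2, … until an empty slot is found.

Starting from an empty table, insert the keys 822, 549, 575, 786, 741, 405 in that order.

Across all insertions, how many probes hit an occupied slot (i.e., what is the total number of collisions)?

822: h=3 -> slot 3
549: h=3, probe 3,4 -> slot 4
575: h=3, probe 3,4,5 -> slot 5
786: h=6 -> slot 6
741: h=0 -> slot 0
405: h=2 -> slot 2
Table: [741, -, 405, 822, 549, 575, 786, -, -, -, -, -, -]

3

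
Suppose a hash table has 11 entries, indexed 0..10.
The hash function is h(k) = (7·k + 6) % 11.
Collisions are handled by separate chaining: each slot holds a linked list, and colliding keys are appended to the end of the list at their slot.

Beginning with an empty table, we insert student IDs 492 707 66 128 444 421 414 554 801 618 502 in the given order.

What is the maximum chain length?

3

492 -> bucket 7
707 -> bucket 5
66 -> bucket 6
128 -> bucket 0
444 -> bucket 1
421 -> bucket 5 (collision)
414 -> bucket 0 (collision)
554 -> bucket 1 (collision)
801 -> bucket 3
618 -> bucket 9
502 -> bucket 0 (collision)
Final buckets:
0: 128 -> 414 -> 502
1: 444 -> 554
2: _
3: 801
4: _
5: 707 -> 421
6: 66
7: 492
8: _
9: 618
10: _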